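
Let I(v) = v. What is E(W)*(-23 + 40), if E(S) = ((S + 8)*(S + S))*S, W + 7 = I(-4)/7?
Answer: 286518/343 ≈ 835.33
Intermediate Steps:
W = -53/7 (W = -7 - 4/7 = -53/7 ≈ -7.5714)
E(S) = 2*S²*(8 + S) (E(S) = ((8 + S)*(2*S))*S = (2*S*(8 + S))*S = 2*S²*(8 + S))
E(W)*(-23 + 40) = (2*(-53/7)²*(8 - 53/7))*(-23 + 40) = (2*(2809/49)*(3/7))*17 = (16854/343)*17 = 286518/343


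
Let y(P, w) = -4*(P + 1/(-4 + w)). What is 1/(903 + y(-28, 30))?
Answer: 13/13193 ≈ 0.00098537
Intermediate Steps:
y(P, w) = -4*P - 4/(-4 + w)
1/(903 + y(-28, 30)) = 1/(903 + 4*(-1 + 4*(-28) - 1*(-28)*30)/(-4 + 30)) = 1/(903 + 4*(-1 - 112 + 840)/26) = 1/(903 + 4*(1/26)*727) = 1/(903 + 1454/13) = 1/(13193/13) = 13/13193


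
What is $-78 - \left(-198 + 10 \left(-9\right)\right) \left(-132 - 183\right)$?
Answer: $-90798$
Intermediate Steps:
$-78 - \left(-198 + 10 \left(-9\right)\right) \left(-132 - 183\right) = -78 - \left(-198 - 90\right) \left(-315\right) = -78 - \left(-288\right) \left(-315\right) = -78 - 90720 = -90798$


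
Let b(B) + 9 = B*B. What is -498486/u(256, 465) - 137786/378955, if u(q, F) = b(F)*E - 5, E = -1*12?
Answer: -168595380112/983235506135 ≈ -0.17147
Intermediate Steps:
E = -12
b(B) = -9 + B² (b(B) = -9 + B*B = -9 + B²)
u(q, F) = 103 - 12*F² (u(q, F) = (-9 + F²)*(-12) - 5 = (108 - 12*F²) - 5 = 103 - 12*F²)
-498486/u(256, 465) - 137786/378955 = -498486/(103 - 12*465²) - 137786/378955 = -498486/(103 - 12*216225) - 137786*1/378955 = -498486/(103 - 2594700) - 137786/378955 = -498486/(-2594597) - 137786/378955 = -498486*(-1/2594597) - 137786/378955 = 498486/2594597 - 137786/378955 = -168595380112/983235506135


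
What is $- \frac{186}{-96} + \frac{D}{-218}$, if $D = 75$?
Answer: $\frac{2779}{1744} \approx 1.5935$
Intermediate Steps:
$- \frac{186}{-96} + \frac{D}{-218} = - \frac{186}{-96} + \frac{75}{-218} = \left(-186\right) \left(- \frac{1}{96}\right) + 75 \left(- \frac{1}{218}\right) = \frac{31}{16} - \frac{75}{218} = \frac{2779}{1744}$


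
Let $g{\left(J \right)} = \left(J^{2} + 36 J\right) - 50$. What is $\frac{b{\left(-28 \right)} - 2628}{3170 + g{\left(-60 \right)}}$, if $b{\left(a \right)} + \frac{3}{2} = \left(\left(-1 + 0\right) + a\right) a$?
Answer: $- \frac{727}{1824} \approx -0.39857$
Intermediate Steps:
$g{\left(J \right)} = -50 + J^{2} + 36 J$
$b{\left(a \right)} = - \frac{3}{2} + a \left(-1 + a\right)$ ($b{\left(a \right)} = - \frac{3}{2} + \left(\left(-1 + 0\right) + a\right) a = - \frac{3}{2} + \left(-1 + a\right) a = - \frac{3}{2} + a \left(-1 + a\right)$)
$\frac{b{\left(-28 \right)} - 2628}{3170 + g{\left(-60 \right)}} = \frac{\left(- \frac{3}{2} + \left(-28\right)^{2} - -28\right) - 2628}{3170 + \left(-50 + \left(-60\right)^{2} + 36 \left(-60\right)\right)} = \frac{\left(- \frac{3}{2} + 784 + 28\right) - 2628}{3170 - -1390} = \frac{\frac{1621}{2} - 2628}{3170 + 1390} = - \frac{3635}{2 \cdot 4560} = \left(- \frac{3635}{2}\right) \frac{1}{4560} = - \frac{727}{1824}$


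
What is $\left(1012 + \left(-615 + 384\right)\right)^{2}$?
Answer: $609961$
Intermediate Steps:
$\left(1012 + \left(-615 + 384\right)\right)^{2} = \left(1012 - 231\right)^{2} = 781^{2} = 609961$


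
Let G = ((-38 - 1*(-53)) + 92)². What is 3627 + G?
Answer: 15076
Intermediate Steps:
G = 11449 (G = ((-38 + 53) + 92)² = (15 + 92)² = 107² = 11449)
3627 + G = 3627 + 11449 = 15076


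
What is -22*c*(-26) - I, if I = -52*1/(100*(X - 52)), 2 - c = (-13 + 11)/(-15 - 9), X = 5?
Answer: 3864536/3525 ≈ 1096.3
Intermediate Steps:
c = 23/12 (c = 2 - (-13 + 11)/(-15 - 9) = 2 - (-2)/(-24) = 2 - (-2)*(-1)/24 = 2 - 1*1/12 = 2 - 1/12 = 23/12 ≈ 1.9167)
I = 13/1175 (I = -52*1/(100*(5 - 52)) = -52/(100*(-47)) = -52/(-4700) = -52*(-1/4700) = 13/1175 ≈ 0.011064)
-22*c*(-26) - I = -22*23/12*(-26) - 1*13/1175 = -253/6*(-26) - 13/1175 = 3289/3 - 13/1175 = 3864536/3525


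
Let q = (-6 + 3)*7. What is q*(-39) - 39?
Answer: 780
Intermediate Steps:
q = -21 (q = -3*7 = -21)
q*(-39) - 39 = -21*(-39) - 39 = 819 - 39 = 780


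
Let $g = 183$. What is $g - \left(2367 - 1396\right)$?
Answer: $-788$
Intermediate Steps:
$g - \left(2367 - 1396\right) = 183 - \left(2367 - 1396\right) = 183 - 971 = -788$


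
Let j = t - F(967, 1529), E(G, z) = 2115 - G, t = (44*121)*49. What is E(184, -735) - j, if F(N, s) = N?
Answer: -257978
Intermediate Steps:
t = 260876 (t = 5324*49 = 260876)
j = 259909 (j = 260876 - 1*967 = 260876 - 967 = 259909)
E(184, -735) - j = (2115 - 1*184) - 1*259909 = (2115 - 184) - 259909 = 1931 - 259909 = -257978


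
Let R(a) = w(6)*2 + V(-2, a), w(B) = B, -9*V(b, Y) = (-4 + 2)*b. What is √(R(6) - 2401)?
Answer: I*√21505/3 ≈ 48.882*I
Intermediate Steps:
V(b, Y) = 2*b/9 (V(b, Y) = -(-4 + 2)*b/9 = -(-2)*b/9 = 2*b/9)
R(a) = 104/9 (R(a) = 6*2 + (2/9)*(-2) = 12 - 4/9 = 104/9)
√(R(6) - 2401) = √(104/9 - 2401) = √(-21505/9) = I*√21505/3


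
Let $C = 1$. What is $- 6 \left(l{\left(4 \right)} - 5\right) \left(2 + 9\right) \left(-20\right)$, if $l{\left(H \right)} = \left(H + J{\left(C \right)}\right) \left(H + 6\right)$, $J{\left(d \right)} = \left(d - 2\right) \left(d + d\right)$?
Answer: $19800$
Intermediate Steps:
$J{\left(d \right)} = 2 d \left(-2 + d\right)$ ($J{\left(d \right)} = \left(-2 + d\right) 2 d = 2 d \left(-2 + d\right)$)
$l{\left(H \right)} = \left(-2 + H\right) \left(6 + H\right)$ ($l{\left(H \right)} = \left(H + 2 \cdot 1 \left(-2 + 1\right)\right) \left(H + 6\right) = \left(H + 2 \cdot 1 \left(-1\right)\right) \left(6 + H\right) = \left(H - 2\right) \left(6 + H\right) = \left(-2 + H\right) \left(6 + H\right)$)
$- 6 \left(l{\left(4 \right)} - 5\right) \left(2 + 9\right) \left(-20\right) = - 6 \left(\left(-12 + 4^{2} + 4 \cdot 4\right) - 5\right) \left(2 + 9\right) \left(-20\right) = - 6 \left(\left(-12 + 16 + 16\right) - 5\right) 11 \left(-20\right) = - 6 \left(20 - 5\right) 11 \left(-20\right) = - 6 \cdot 15 \cdot 11 \left(-20\right) = \left(-6\right) 165 \left(-20\right) = \left(-990\right) \left(-20\right) = 19800$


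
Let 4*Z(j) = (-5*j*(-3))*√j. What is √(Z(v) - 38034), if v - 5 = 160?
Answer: 3*√(-16904 + 275*√165)/2 ≈ 173.45*I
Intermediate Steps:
v = 165 (v = 5 + 160 = 165)
Z(j) = 15*j^(3/2)/4 (Z(j) = ((-5*j*(-3))*√j)/4 = ((15*j)*√j)/4 = (15*j^(3/2))/4 = 15*j^(3/2)/4)
√(Z(v) - 38034) = √(15*165^(3/2)/4 - 38034) = √(15*(165*√165)/4 - 38034) = √(2475*√165/4 - 38034) = √(-38034 + 2475*√165/4)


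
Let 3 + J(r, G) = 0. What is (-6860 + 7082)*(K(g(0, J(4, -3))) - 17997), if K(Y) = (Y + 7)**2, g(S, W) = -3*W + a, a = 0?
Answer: -3938502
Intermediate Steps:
J(r, G) = -3 (J(r, G) = -3 + 0 = -3)
g(S, W) = -3*W (g(S, W) = -3*W + 0 = -3*W)
K(Y) = (7 + Y)**2
(-6860 + 7082)*(K(g(0, J(4, -3))) - 17997) = (-6860 + 7082)*((7 - 3*(-3))**2 - 17997) = 222*((7 + 9)**2 - 17997) = 222*(16**2 - 17997) = 222*(256 - 17997) = 222*(-17741) = -3938502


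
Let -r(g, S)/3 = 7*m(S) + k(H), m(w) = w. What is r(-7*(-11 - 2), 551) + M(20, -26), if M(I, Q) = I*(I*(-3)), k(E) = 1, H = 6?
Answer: -12774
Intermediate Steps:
r(g, S) = -3 - 21*S (r(g, S) = -3*(7*S + 1) = -3*(1 + 7*S) = -3 - 21*S)
M(I, Q) = -3*I² (M(I, Q) = I*(-3*I) = -3*I²)
r(-7*(-11 - 2), 551) + M(20, -26) = (-3 - 21*551) - 3*20² = (-3 - 11571) - 3*400 = -11574 - 1200 = -12774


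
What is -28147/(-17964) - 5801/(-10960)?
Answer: 103175071/49221360 ≈ 2.0961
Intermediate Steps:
-28147/(-17964) - 5801/(-10960) = -28147*(-1/17964) - 5801*(-1/10960) = 28147/17964 + 5801/10960 = 103175071/49221360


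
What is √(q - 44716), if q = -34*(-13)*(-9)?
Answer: I*√48694 ≈ 220.67*I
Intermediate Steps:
q = -3978 (q = 442*(-9) = -3978)
√(q - 44716) = √(-3978 - 44716) = √(-48694) = I*√48694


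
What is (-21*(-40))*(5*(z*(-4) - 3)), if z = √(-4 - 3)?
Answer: -12600 - 16800*I*√7 ≈ -12600.0 - 44449.0*I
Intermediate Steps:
z = I*√7 (z = √(-7) = I*√7 ≈ 2.6458*I)
(-21*(-40))*(5*(z*(-4) - 3)) = (-21*(-40))*(5*((I*√7)*(-4) - 3)) = 840*(5*(-4*I*√7 - 3)) = 840*(5*(-3 - 4*I*√7)) = 840*(-15 - 20*I*√7) = -12600 - 16800*I*√7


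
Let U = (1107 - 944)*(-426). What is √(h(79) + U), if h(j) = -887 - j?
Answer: 2*I*√17601 ≈ 265.34*I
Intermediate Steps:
U = -69438 (U = 163*(-426) = -69438)
√(h(79) + U) = √((-887 - 1*79) - 69438) = √((-887 - 79) - 69438) = √(-966 - 69438) = √(-70404) = 2*I*√17601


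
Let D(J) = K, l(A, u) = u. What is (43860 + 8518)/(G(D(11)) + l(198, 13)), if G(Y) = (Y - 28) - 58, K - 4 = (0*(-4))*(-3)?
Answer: -52378/69 ≈ -759.10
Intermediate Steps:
K = 4 (K = 4 + (0*(-4))*(-3) = 4 + 0*(-3) = 4 + 0 = 4)
D(J) = 4
G(Y) = -86 + Y (G(Y) = (-28 + Y) - 58 = -86 + Y)
(43860 + 8518)/(G(D(11)) + l(198, 13)) = (43860 + 8518)/((-86 + 4) + 13) = 52378/(-82 + 13) = 52378/(-69) = 52378*(-1/69) = -52378/69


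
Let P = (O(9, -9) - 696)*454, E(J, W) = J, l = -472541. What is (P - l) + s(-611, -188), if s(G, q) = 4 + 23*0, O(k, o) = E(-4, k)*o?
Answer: 172905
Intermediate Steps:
O(k, o) = -4*o
s(G, q) = 4 (s(G, q) = 4 + 0 = 4)
P = -299640 (P = (-4*(-9) - 696)*454 = (36 - 696)*454 = -660*454 = -299640)
(P - l) + s(-611, -188) = (-299640 - 1*(-472541)) + 4 = (-299640 + 472541) + 4 = 172901 + 4 = 172905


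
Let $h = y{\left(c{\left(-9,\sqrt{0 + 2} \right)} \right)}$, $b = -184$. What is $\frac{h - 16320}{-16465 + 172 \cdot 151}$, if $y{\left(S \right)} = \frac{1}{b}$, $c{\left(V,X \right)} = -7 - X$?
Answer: $- \frac{3002881}{1749288} \approx -1.7166$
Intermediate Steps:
$y{\left(S \right)} = - \frac{1}{184}$ ($y{\left(S \right)} = \frac{1}{-184} = - \frac{1}{184}$)
$h = - \frac{1}{184} \approx -0.0054348$
$\frac{h - 16320}{-16465 + 172 \cdot 151} = \frac{- \frac{1}{184} - 16320}{-16465 + 172 \cdot 151} = - \frac{3002881}{184 \left(-16465 + 25972\right)} = - \frac{3002881}{184 \cdot 9507} = \left(- \frac{3002881}{184}\right) \frac{1}{9507} = - \frac{3002881}{1749288}$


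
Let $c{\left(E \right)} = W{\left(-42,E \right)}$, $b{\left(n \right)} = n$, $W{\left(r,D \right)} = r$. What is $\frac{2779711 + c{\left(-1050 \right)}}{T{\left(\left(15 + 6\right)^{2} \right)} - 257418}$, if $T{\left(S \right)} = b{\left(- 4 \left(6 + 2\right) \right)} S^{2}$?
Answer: $- \frac{2779669}{6480810} \approx -0.42891$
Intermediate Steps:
$c{\left(E \right)} = -42$
$T{\left(S \right)} = - 32 S^{2}$ ($T{\left(S \right)} = - 4 \left(6 + 2\right) S^{2} = \left(-4\right) 8 S^{2} = - 32 S^{2}$)
$\frac{2779711 + c{\left(-1050 \right)}}{T{\left(\left(15 + 6\right)^{2} \right)} - 257418} = \frac{2779711 - 42}{- 32 \left(\left(15 + 6\right)^{2}\right)^{2} - 257418} = \frac{2779669}{- 32 \left(21^{2}\right)^{2} - 257418} = \frac{2779669}{- 32 \cdot 441^{2} - 257418} = \frac{2779669}{\left(-32\right) 194481 - 257418} = \frac{2779669}{-6223392 - 257418} = \frac{2779669}{-6480810} = 2779669 \left(- \frac{1}{6480810}\right) = - \frac{2779669}{6480810}$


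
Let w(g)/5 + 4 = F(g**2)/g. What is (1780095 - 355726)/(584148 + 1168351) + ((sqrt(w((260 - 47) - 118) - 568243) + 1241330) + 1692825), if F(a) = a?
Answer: 5142105127714/1752499 + 2*I*sqrt(141947) ≈ 2.9342e+6 + 753.52*I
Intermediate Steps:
w(g) = -20 + 5*g (w(g) = -20 + 5*(g**2/g) = -20 + 5*g)
(1780095 - 355726)/(584148 + 1168351) + ((sqrt(w((260 - 47) - 118) - 568243) + 1241330) + 1692825) = (1780095 - 355726)/(584148 + 1168351) + ((sqrt((-20 + 5*((260 - 47) - 118)) - 568243) + 1241330) + 1692825) = 1424369/1752499 + ((sqrt((-20 + 5*(213 - 118)) - 568243) + 1241330) + 1692825) = 1424369*(1/1752499) + ((sqrt((-20 + 5*95) - 568243) + 1241330) + 1692825) = 1424369/1752499 + ((sqrt((-20 + 475) - 568243) + 1241330) + 1692825) = 1424369/1752499 + ((sqrt(455 - 568243) + 1241330) + 1692825) = 1424369/1752499 + ((sqrt(-567788) + 1241330) + 1692825) = 1424369/1752499 + ((2*I*sqrt(141947) + 1241330) + 1692825) = 1424369/1752499 + ((1241330 + 2*I*sqrt(141947)) + 1692825) = 1424369/1752499 + (2934155 + 2*I*sqrt(141947)) = 5142105127714/1752499 + 2*I*sqrt(141947)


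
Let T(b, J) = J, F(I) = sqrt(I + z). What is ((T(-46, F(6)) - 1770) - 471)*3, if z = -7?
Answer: -6723 + 3*I ≈ -6723.0 + 3.0*I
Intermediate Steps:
F(I) = sqrt(-7 + I) (F(I) = sqrt(I - 7) = sqrt(-7 + I))
((T(-46, F(6)) - 1770) - 471)*3 = ((sqrt(-7 + 6) - 1770) - 471)*3 = ((sqrt(-1) - 1770) - 471)*3 = ((I - 1770) - 471)*3 = ((-1770 + I) - 471)*3 = (-2241 + I)*3 = -6723 + 3*I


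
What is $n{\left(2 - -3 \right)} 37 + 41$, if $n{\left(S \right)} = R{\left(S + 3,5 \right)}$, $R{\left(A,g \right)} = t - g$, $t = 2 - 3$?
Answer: $-181$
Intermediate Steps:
$t = -1$
$R{\left(A,g \right)} = -1 - g$
$n{\left(S \right)} = -6$ ($n{\left(S \right)} = -1 - 5 = -6$)
$n{\left(2 - -3 \right)} 37 + 41 = \left(-6\right) 37 + 41 = -222 + 41 = -181$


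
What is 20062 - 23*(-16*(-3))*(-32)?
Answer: 55390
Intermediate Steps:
20062 - 23*(-16*(-3))*(-32) = 20062 - 23*48*(-32) = 20062 - 1104*(-32) = 20062 - 1*(-35328) = 20062 + 35328 = 55390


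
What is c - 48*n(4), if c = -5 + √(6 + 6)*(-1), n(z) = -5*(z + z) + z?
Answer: 1723 - 2*√3 ≈ 1719.5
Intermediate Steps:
n(z) = -9*z (n(z) = -10*z + z = -9*z)
c = -5 - 2*√3 (c = -5 + √12*(-1) = -5 + (2*√3)*(-1) = -5 - 2*√3 ≈ -8.4641)
c - 48*n(4) = (-5 - 2*√3) - (-432)*4 = (-5 - 2*√3) - 48*(-36) = (-5 - 2*√3) + 1728 = 1723 - 2*√3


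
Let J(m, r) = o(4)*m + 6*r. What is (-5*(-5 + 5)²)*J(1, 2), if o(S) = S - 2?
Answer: 0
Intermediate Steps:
o(S) = -2 + S
J(m, r) = 2*m + 6*r (J(m, r) = (-2 + 4)*m + 6*r = 2*m + 6*r)
(-5*(-5 + 5)²)*J(1, 2) = (-5*(-5 + 5)²)*(2*1 + 6*2) = (-5*0²)*(2 + 12) = -5*0*14 = 0*14 = 0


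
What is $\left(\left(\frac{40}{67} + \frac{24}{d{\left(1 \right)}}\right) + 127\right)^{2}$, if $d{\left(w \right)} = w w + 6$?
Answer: $\frac{3776225401}{219961} \approx 17168.0$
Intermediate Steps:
$d{\left(w \right)} = 6 + w^{2}$ ($d{\left(w \right)} = w^{2} + 6 = 6 + w^{2}$)
$\left(\left(\frac{40}{67} + \frac{24}{d{\left(1 \right)}}\right) + 127\right)^{2} = \left(\left(\frac{40}{67} + \frac{24}{6 + 1^{2}}\right) + 127\right)^{2} = \left(\left(40 \cdot \frac{1}{67} + \frac{24}{6 + 1}\right) + 127\right)^{2} = \left(\left(\frac{40}{67} + \frac{24}{7}\right) + 127\right)^{2} = \left(\frac{1888}{469} + 127\right)^{2} = \left(\frac{61451}{469}\right)^{2} = \frac{3776225401}{219961}$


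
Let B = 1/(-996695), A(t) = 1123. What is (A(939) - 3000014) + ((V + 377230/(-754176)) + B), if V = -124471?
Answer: -1173889947247830433/375841724160 ≈ -3.1234e+6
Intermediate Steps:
B = -1/996695 ≈ -1.0033e-6
(A(939) - 3000014) + ((V + 377230/(-754176)) + B) = (1123 - 3000014) + ((-124471 + 377230/(-754176)) - 1/996695) = -2998891 + ((-124471 + 377230*(-1/754176)) - 1/996695) = -2998891 + ((-124471 - 188615/377088) - 1/996695) = -2998891 + (-46936709063/377088 - 1/996695) = -2998891 - 46781583239923873/375841724160 = -1173889947247830433/375841724160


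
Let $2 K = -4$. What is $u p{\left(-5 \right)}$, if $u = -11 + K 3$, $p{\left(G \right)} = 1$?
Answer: $-17$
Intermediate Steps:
$K = -2$ ($K = \frac{1}{2} \left(-4\right) = -2$)
$u = -17$ ($u = -11 - 6 = -17$)
$u p{\left(-5 \right)} = \left(-17\right) 1 = -17$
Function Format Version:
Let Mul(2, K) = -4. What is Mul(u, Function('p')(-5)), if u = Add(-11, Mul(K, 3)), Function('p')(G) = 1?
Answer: -17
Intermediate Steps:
K = -2 (K = Mul(Rational(1, 2), -4) = -2)
u = -17 (u = Add(-11, Mul(-2, 3)) = Add(-11, -6) = -17)
Mul(u, Function('p')(-5)) = Mul(-17, 1) = -17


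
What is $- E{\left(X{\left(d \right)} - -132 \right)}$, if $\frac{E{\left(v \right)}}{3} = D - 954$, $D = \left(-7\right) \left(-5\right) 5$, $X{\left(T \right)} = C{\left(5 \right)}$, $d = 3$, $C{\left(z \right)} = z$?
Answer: $2337$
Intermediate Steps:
$X{\left(T \right)} = 5$
$D = 175$ ($D = 35 \cdot 5 = 175$)
$E{\left(v \right)} = -2337$ ($E{\left(v \right)} = 3 \left(175 - 954\right) = 3 \left(-779\right) = -2337$)
$- E{\left(X{\left(d \right)} - -132 \right)} = \left(-1\right) \left(-2337\right) = 2337$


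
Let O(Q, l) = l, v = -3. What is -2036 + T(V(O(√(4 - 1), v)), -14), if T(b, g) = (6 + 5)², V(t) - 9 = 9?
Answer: -1915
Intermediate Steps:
V(t) = 18 (V(t) = 9 + 9 = 18)
T(b, g) = 121 (T(b, g) = 11² = 121)
-2036 + T(V(O(√(4 - 1), v)), -14) = -2036 + 121 = -1915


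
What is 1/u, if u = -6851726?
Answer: -1/6851726 ≈ -1.4595e-7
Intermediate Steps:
1/u = 1/(-6851726) = -1/6851726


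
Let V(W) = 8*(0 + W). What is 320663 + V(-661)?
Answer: 315375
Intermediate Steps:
V(W) = 8*W
320663 + V(-661) = 320663 + 8*(-661) = 320663 - 5288 = 315375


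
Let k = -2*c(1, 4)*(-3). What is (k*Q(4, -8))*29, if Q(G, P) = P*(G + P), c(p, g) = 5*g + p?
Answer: 116928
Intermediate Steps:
c(p, g) = p + 5*g
k = 126 (k = -2*(1 + 5*4)*(-3) = -2*(1 + 20)*(-3) = -2*21*(-3) = -42*(-3) = 126)
(k*Q(4, -8))*29 = (126*(-8*(4 - 8)))*29 = (126*(-8*(-4)))*29 = (126*32)*29 = 4032*29 = 116928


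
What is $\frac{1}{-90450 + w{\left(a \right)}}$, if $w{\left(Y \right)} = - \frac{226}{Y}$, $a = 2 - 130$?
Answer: $- \frac{64}{5788687} \approx -1.1056 \cdot 10^{-5}$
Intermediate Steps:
$a = -128$
$\frac{1}{-90450 + w{\left(a \right)}} = \frac{1}{-90450 - \frac{226}{-128}} = \frac{1}{-90450 - - \frac{113}{64}} = \frac{1}{-90450 + \frac{113}{64}} = \frac{1}{- \frac{5788687}{64}} = - \frac{64}{5788687}$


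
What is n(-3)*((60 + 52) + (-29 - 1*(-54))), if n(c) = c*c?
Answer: 1233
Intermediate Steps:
n(c) = c²
n(-3)*((60 + 52) + (-29 - 1*(-54))) = (-3)²*((60 + 52) + (-29 - 1*(-54))) = 9*(112 + (-29 + 54)) = 9*(112 + 25) = 9*137 = 1233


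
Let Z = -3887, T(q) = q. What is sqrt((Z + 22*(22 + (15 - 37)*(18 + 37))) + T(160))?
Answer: I*sqrt(29863) ≈ 172.81*I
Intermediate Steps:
sqrt((Z + 22*(22 + (15 - 37)*(18 + 37))) + T(160)) = sqrt((-3887 + 22*(22 + (15 - 37)*(18 + 37))) + 160) = sqrt((-3887 + 22*(22 - 22*55)) + 160) = sqrt((-3887 + 22*(22 - 1210)) + 160) = sqrt((-3887 + 22*(-1188)) + 160) = sqrt((-3887 - 26136) + 160) = sqrt(-30023 + 160) = sqrt(-29863) = I*sqrt(29863)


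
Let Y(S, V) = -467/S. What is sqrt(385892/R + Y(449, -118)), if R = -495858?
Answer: I*sqrt(186222551655597)/10120011 ≈ 1.3485*I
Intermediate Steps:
sqrt(385892/R + Y(449, -118)) = sqrt(385892/(-495858) - 467/449) = sqrt(385892*(-1/495858) - 467*1/449) = sqrt(-192946/247929 - 467/449) = sqrt(-202415597/111320121) = I*sqrt(186222551655597)/10120011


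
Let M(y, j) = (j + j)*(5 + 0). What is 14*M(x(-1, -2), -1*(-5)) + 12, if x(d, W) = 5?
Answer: 712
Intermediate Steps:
M(y, j) = 10*j (M(y, j) = (2*j)*5 = 10*j)
14*M(x(-1, -2), -1*(-5)) + 12 = 14*(10*(-1*(-5))) + 12 = 14*(10*5) + 12 = 14*50 + 12 = 700 + 12 = 712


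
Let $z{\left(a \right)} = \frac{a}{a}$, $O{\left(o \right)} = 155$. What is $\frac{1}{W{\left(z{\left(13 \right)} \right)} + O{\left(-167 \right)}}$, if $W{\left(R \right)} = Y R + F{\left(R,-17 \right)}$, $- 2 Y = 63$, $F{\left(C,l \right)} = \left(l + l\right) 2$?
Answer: $\frac{2}{111} \approx 0.018018$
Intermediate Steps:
$F{\left(C,l \right)} = 4 l$ ($F{\left(C,l \right)} = 2 l 2 = 4 l$)
$Y = - \frac{63}{2}$ ($Y = \left(- \frac{1}{2}\right) 63 = - \frac{63}{2} \approx -31.5$)
$z{\left(a \right)} = 1$
$W{\left(R \right)} = -68 - \frac{63 R}{2}$ ($W{\left(R \right)} = - \frac{63 R}{2} + 4 \left(-17\right) = - \frac{63 R}{2} - 68 = -68 - \frac{63 R}{2}$)
$\frac{1}{W{\left(z{\left(13 \right)} \right)} + O{\left(-167 \right)}} = \frac{1}{\left(-68 - \frac{63}{2}\right) + 155} = \frac{1}{- \frac{199}{2} + 155} = \frac{1}{\frac{111}{2}} = \frac{2}{111}$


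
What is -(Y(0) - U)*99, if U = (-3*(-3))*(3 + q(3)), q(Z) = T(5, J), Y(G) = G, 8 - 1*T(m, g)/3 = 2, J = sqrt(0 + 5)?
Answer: 18711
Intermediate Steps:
J = sqrt(5) ≈ 2.2361
T(m, g) = 18 (T(m, g) = 24 - 3*2 = 24 - 6 = 18)
q(Z) = 18
U = 189 (U = (-3*(-3))*(3 + 18) = 9*21 = 189)
-(Y(0) - U)*99 = -(0 - 1*189)*99 = -(0 - 189)*99 = -(-189)*99 = -1*(-18711) = 18711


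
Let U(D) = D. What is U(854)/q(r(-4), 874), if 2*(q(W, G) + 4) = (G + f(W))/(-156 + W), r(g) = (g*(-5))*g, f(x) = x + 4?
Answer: -201544/1343 ≈ -150.07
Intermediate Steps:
f(x) = 4 + x
r(g) = -5*g² (r(g) = (-5*g)*g = -5*g²)
q(W, G) = -4 + (4 + G + W)/(2*(-156 + W)) (q(W, G) = -4 + ((G + (4 + W))/(-156 + W))/2 = -4 + ((4 + G + W)/(-156 + W))/2 = -4 + (4 + G + W)/(2*(-156 + W)))
U(854)/q(r(-4), 874) = 854/(((1252 + 874 - (-35)*(-4)²)/(2*(-156 - 5*(-4)²)))) = 854/(((1252 + 874 - (-35)*16)/(2*(-156 - 5*16)))) = 854/(((1252 + 874 - 7*(-80))/(2*(-156 - 80)))) = 854/(((½)*(1252 + 874 + 560)/(-236))) = 854/(((½)*(-1/236)*2686)) = 854/(-1343/236) = 854*(-236/1343) = -201544/1343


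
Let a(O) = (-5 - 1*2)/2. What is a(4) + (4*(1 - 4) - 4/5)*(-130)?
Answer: 3321/2 ≈ 1660.5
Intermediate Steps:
a(O) = -7/2 (a(O) = (-5 - 2)*(½) = -7*½ = -7/2)
a(4) + (4*(1 - 4) - 4/5)*(-130) = -7/2 + (4*(1 - 4) - 4/5)*(-130) = -7/2 + (4*(-3) - 4*⅕)*(-130) = -7/2 + (-12 - ⅘)*(-130) = -7/2 - 64/5*(-130) = -7/2 + 1664 = 3321/2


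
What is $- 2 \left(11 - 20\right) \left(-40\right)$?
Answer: $-720$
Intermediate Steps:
$- 2 \left(11 - 20\right) \left(-40\right) = \left(-2\right) \left(-9\right) \left(-40\right) = 18 \left(-40\right) = -720$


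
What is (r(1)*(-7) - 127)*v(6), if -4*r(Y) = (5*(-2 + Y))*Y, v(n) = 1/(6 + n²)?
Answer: -181/56 ≈ -3.2321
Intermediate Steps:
r(Y) = -Y*(-10 + 5*Y)/4 (r(Y) = -5*(-2 + Y)*Y/4 = -(-10 + 5*Y)*Y/4 = -Y*(-10 + 5*Y)/4)
(r(1)*(-7) - 127)*v(6) = (((5/4)*1*(2 - 1*1))*(-7) - 127)/(6 + 6²) = (((5/4)*1*(2 - 1))*(-7) - 127)/(6 + 36) = (((5/4)*1*1)*(-7) - 127)/42 = ((5/4)*(-7) - 127)*(1/42) = (-35/4 - 127)*(1/42) = -543/4*1/42 = -181/56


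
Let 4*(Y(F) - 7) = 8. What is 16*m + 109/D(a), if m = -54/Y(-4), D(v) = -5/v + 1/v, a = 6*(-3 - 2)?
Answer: 1443/2 ≈ 721.50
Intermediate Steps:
Y(F) = 9 (Y(F) = 7 + (¼)*8 = 7 + 2 = 9)
a = -30 (a = 6*(-5) = -30)
D(v) = -4/v (D(v) = -5/v + 1/v = -4/v)
m = -6 (m = -54/9 = -54*⅑ = -6)
16*m + 109/D(a) = 16*(-6) + 109/((-4/(-30))) = -96 + 109/((-4*(-1/30))) = -96 + 109/(2/15) = -96 + 109*(15/2) = -96 + 1635/2 = 1443/2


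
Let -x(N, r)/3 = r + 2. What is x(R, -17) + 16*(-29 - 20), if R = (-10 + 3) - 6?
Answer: -739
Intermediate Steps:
R = -13 (R = -7 - 6 = -13)
x(N, r) = -6 - 3*r (x(N, r) = -3*(r + 2) = -3*(2 + r) = -6 - 3*r)
x(R, -17) + 16*(-29 - 20) = (-6 - 3*(-17)) + 16*(-29 - 20) = (-6 + 51) + 16*(-49) = 45 - 784 = -739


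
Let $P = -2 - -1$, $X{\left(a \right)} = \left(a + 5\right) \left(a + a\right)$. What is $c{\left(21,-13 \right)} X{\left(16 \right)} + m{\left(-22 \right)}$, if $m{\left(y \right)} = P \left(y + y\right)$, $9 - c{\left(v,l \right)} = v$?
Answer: $-8020$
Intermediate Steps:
$c{\left(v,l \right)} = 9 - v$
$X{\left(a \right)} = 2 a \left(5 + a\right)$ ($X{\left(a \right)} = \left(5 + a\right) 2 a = 2 a \left(5 + a\right)$)
$P = -1$ ($P = -2 + 1 = -1$)
$m{\left(y \right)} = - 2 y$ ($m{\left(y \right)} = - (y + y) = - 2 y$)
$c{\left(21,-13 \right)} X{\left(16 \right)} + m{\left(-22 \right)} = \left(9 - 21\right) 2 \cdot 16 \left(5 + 16\right) - -44 = \left(9 - 21\right) 2 \cdot 16 \cdot 21 + 44 = \left(-12\right) 672 + 44 = -8064 + 44 = -8020$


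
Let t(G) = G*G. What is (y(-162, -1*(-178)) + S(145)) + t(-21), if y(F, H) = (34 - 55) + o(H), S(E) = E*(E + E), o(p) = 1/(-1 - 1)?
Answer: 84939/2 ≈ 42470.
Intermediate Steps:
o(p) = -1/2 (o(p) = 1/(-2) = -1/2)
t(G) = G**2
S(E) = 2*E**2 (S(E) = E*(2*E) = 2*E**2)
y(F, H) = -43/2 (y(F, H) = (34 - 55) - 1/2 = -21 - 1/2 = -43/2)
(y(-162, -1*(-178)) + S(145)) + t(-21) = (-43/2 + 2*145**2) + (-21)**2 = (-43/2 + 2*21025) + 441 = (-43/2 + 42050) + 441 = 84057/2 + 441 = 84939/2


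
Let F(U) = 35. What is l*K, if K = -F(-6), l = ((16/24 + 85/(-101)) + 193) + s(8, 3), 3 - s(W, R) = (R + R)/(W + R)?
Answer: -22780345/3333 ≈ -6834.8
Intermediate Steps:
s(W, R) = 3 - 2*R/(R + W) (s(W, R) = 3 - (R + R)/(W + R) = 3 - 2*R/(R + W))
l = 650867/3333 (l = ((16/24 + 85/(-101)) + 193) + (3 + 3*8)/(3 + 8) = ((16*(1/24) + 85*(-1/101)) + 193) + (3 + 24)/11 = ((⅔ - 85/101) + 193) + (1/11)*27 = (-53/303 + 193) + 27/11 = 58426/303 + 27/11 = 650867/3333 ≈ 195.28)
K = -35 (K = -1*35 = -35)
l*K = (650867/3333)*(-35) = -22780345/3333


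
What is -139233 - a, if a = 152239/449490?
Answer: -62583993409/449490 ≈ -1.3923e+5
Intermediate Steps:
a = 152239/449490 (a = 152239*(1/449490) = 152239/449490 ≈ 0.33869)
-139233 - a = -139233 - 1*152239/449490 = -139233 - 152239/449490 = -62583993409/449490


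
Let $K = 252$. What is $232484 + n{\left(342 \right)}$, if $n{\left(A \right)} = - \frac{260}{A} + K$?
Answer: $\frac{39797726}{171} \approx 2.3274 \cdot 10^{5}$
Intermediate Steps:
$n{\left(A \right)} = 252 - \frac{260}{A}$ ($n{\left(A \right)} = - \frac{260}{A} + 252 = 252 - \frac{260}{A}$)
$232484 + n{\left(342 \right)} = 232484 + \left(252 - \frac{260}{342}\right) = 232484 + \left(252 - \frac{130}{171}\right) = 232484 + \frac{42962}{171} = \frac{39797726}{171}$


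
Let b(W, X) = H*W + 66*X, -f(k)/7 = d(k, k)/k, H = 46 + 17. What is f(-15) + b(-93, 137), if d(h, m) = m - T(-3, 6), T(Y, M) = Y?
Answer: 15887/5 ≈ 3177.4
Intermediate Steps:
H = 63
d(h, m) = 3 + m (d(h, m) = m - 1*(-3) = m + 3 = 3 + m)
f(k) = -7*(3 + k)/k
b(W, X) = 63*W + 66*X
f(-15) + b(-93, 137) = (-7 - 21/(-15)) + (63*(-93) + 66*137) = (-7 - 21*(-1/15)) + (-5859 + 9042) = (-7 + 7/5) + 3183 = -28/5 + 3183 = 15887/5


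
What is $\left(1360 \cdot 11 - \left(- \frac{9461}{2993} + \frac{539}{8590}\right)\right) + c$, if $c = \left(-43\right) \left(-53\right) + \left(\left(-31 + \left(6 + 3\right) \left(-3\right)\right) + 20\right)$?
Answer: $\frac{442315130633}{25709870} \approx 17204.0$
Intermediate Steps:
$c = 2241$ ($c = 2279 + \left(\left(-31 + 9 \left(-3\right)\right) + 20\right) = 2279 + \left(\left(-31 - 27\right) + 20\right) = 2279 + \left(-58 + 20\right) = 2279 - 38 = 2241$)
$\left(1360 \cdot 11 - \left(- \frac{9461}{2993} + \frac{539}{8590}\right)\right) + c = \left(1360 \cdot 11 - \left(- \frac{9461}{2993} + \frac{539}{8590}\right)\right) + 2241 = \left(14960 - - \frac{79656763}{25709870}\right) + 2241 = \left(14960 + \left(- \frac{539}{8590} + \frac{9461}{2993}\right)\right) + 2241 = \left(14960 + \frac{79656763}{25709870}\right) + 2241 = \frac{384699311963}{25709870} + 2241 = \frac{442315130633}{25709870}$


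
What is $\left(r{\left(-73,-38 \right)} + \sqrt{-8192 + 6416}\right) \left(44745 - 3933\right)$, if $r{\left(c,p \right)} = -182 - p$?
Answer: $-5876928 + 163248 i \sqrt{111} \approx -5.8769 \cdot 10^{6} + 1.7199 \cdot 10^{6} i$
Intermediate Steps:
$\left(r{\left(-73,-38 \right)} + \sqrt{-8192 + 6416}\right) \left(44745 - 3933\right) = \left(\left(-182 - -38\right) + \sqrt{-8192 + 6416}\right) \left(44745 - 3933\right) = \left(\left(-182 + 38\right) + \sqrt{-1776}\right) 40812 = \left(-144 + 4 i \sqrt{111}\right) 40812 = -5876928 + 163248 i \sqrt{111}$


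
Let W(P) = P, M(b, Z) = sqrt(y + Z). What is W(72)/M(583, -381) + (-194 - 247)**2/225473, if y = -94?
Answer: 194481/225473 - 72*I*sqrt(19)/95 ≈ 0.86255 - 3.3036*I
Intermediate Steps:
M(b, Z) = sqrt(-94 + Z)
W(72)/M(583, -381) + (-194 - 247)**2/225473 = 72/(sqrt(-94 - 381)) + (-194 - 247)**2/225473 = 72/(sqrt(-475)) + (-441)**2*(1/225473) = 72/((5*I*sqrt(19))) + 194481*(1/225473) = 72*(-I*sqrt(19)/95) + 194481/225473 = -72*I*sqrt(19)/95 + 194481/225473 = 194481/225473 - 72*I*sqrt(19)/95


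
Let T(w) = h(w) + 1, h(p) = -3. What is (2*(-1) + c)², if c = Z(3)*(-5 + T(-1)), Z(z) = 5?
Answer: 1369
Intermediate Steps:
T(w) = -2 (T(w) = -3 + 1 = -2)
c = -35 (c = 5*(-5 - 2) = 5*(-7) = -35)
(2*(-1) + c)² = (2*(-1) - 35)² = (-2 - 35)² = (-37)² = 1369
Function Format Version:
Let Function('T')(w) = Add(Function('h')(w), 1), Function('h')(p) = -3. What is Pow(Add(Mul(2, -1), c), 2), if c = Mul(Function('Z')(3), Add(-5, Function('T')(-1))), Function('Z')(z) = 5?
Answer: 1369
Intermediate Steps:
Function('T')(w) = -2 (Function('T')(w) = Add(-3, 1) = -2)
c = -35 (c = Mul(5, Add(-5, -2)) = Mul(5, -7) = -35)
Pow(Add(Mul(2, -1), c), 2) = Pow(Add(Mul(2, -1), -35), 2) = Pow(Add(-2, -35), 2) = Pow(-37, 2) = 1369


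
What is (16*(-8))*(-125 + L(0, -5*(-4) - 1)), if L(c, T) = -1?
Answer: 16128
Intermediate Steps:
(16*(-8))*(-125 + L(0, -5*(-4) - 1)) = (16*(-8))*(-125 - 1) = -128*(-126) = 16128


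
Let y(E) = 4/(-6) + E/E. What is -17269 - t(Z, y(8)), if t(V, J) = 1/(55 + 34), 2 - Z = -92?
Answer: -1536942/89 ≈ -17269.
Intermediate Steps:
y(E) = 1/3 (y(E) = 4*(-1/6) + 1 = -2/3 + 1 = 1/3)
Z = 94 (Z = 2 - 1*(-92) = 2 + 92 = 94)
t(V, J) = 1/89
-17269 - t(Z, y(8)) = -17269 - 1*1/89 = -17269 - 1/89 = -1536942/89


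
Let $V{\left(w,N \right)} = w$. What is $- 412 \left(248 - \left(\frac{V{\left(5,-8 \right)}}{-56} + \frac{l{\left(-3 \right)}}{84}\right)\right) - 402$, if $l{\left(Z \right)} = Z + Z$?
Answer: $- \frac{1437019}{14} \approx -1.0264 \cdot 10^{5}$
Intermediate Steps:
$l{\left(Z \right)} = 2 Z$
$- 412 \left(248 - \left(\frac{V{\left(5,-8 \right)}}{-56} + \frac{l{\left(-3 \right)}}{84}\right)\right) - 402 = - 412 \left(248 - \left(\frac{5}{-56} + \frac{2 \left(-3\right)}{84}\right)\right) - 402 = - 412 \left(248 - \left(5 \left(- \frac{1}{56}\right) - \frac{1}{14}\right)\right) - 402 = - 412 \left(248 - \left(- \frac{5}{56} - \frac{1}{14}\right)\right) - 402 = - 412 \left(248 - - \frac{9}{56}\right) - 402 = - 412 \left(248 + \frac{9}{56}\right) - 402 = \left(-412\right) \frac{13897}{56} - 402 = - \frac{1431391}{14} - 402 = - \frac{1437019}{14}$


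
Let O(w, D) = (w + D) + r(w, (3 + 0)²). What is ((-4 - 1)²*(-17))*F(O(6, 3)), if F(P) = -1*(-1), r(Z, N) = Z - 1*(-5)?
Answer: -425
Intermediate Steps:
r(Z, N) = 5 + Z (r(Z, N) = Z + 5 = 5 + Z)
O(w, D) = 5 + D + 2*w (O(w, D) = (w + D) + (5 + w) = (D + w) + (5 + w) = 5 + D + 2*w)
F(P) = 1
((-4 - 1)²*(-17))*F(O(6, 3)) = ((-4 - 1)²*(-17))*1 = ((-5)²*(-17))*1 = (25*(-17))*1 = -425*1 = -425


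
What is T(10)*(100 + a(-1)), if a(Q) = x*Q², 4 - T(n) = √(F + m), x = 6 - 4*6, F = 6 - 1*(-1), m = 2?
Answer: 82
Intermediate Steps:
F = 7 (F = 6 + 1 = 7)
x = -18 (x = 6 - 24 = -18)
T(n) = 1 (T(n) = 4 - √(7 + 2) = 4 - √9 = 4 - 1*3 = 4 - 3 = 1)
a(Q) = -18*Q²
T(10)*(100 + a(-1)) = 1*(100 - 18*(-1)²) = 1*(100 - 18*1) = 1*(100 - 18) = 1*82 = 82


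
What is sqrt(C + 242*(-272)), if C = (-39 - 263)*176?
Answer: 104*I*sqrt(11) ≈ 344.93*I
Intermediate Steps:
C = -53152 (C = -302*176 = -53152)
sqrt(C + 242*(-272)) = sqrt(-53152 + 242*(-272)) = sqrt(-53152 - 65824) = sqrt(-118976) = 104*I*sqrt(11)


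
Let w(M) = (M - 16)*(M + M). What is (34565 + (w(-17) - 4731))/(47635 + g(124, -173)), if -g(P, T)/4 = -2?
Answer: 30956/47643 ≈ 0.64975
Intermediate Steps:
g(P, T) = 8 (g(P, T) = -4*(-2) = 8)
w(M) = 2*M*(-16 + M) (w(M) = (-16 + M)*(2*M) = 2*M*(-16 + M))
(34565 + (w(-17) - 4731))/(47635 + g(124, -173)) = (34565 + (2*(-17)*(-16 - 17) - 4731))/(47635 + 8) = (34565 + (2*(-17)*(-33) - 4731))/47643 = (34565 + (1122 - 4731))*(1/47643) = (34565 - 3609)*(1/47643) = 30956*(1/47643) = 30956/47643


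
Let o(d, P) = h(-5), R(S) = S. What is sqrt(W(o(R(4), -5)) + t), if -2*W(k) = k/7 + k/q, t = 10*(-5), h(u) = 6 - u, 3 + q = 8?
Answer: 2*I*sqrt(15890)/35 ≈ 7.2032*I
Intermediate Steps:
q = 5 (q = -3 + 8 = 5)
o(d, P) = 11 (o(d, P) = 6 - 1*(-5) = 6 + 5 = 11)
t = -50
W(k) = -6*k/35 (W(k) = -(k/7 + k/5)/2 = -6*k/35)
sqrt(W(o(R(4), -5)) + t) = sqrt(-6/35*11 - 50) = sqrt(-66/35 - 50) = sqrt(-1816/35) = 2*I*sqrt(15890)/35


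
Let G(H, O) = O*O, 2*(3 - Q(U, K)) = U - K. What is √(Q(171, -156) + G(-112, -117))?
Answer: √54114/2 ≈ 116.31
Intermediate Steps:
Q(U, K) = 3 + K/2 - U/2 (Q(U, K) = 3 - (U - K)/2 = 3 + (K/2 - U/2) = 3 + K/2 - U/2)
G(H, O) = O²
√(Q(171, -156) + G(-112, -117)) = √((3 + (½)*(-156) - ½*171) + (-117)²) = √((3 - 78 - 171/2) + 13689) = √(-321/2 + 13689) = √(27057/2) = √54114/2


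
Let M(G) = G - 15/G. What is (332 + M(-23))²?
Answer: 50722884/529 ≈ 95885.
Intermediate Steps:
(332 + M(-23))² = (332 + (-23 - 15/(-23)))² = (332 + (-23 - 15*(-1/23)))² = (332 + (-23 + 15/23))² = (332 - 514/23)² = (7122/23)² = 50722884/529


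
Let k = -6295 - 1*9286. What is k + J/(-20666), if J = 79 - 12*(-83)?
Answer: -321998021/20666 ≈ -15581.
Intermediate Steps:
J = 1075 (J = 79 + 996 = 1075)
k = -15581 (k = -6295 - 9286 = -15581)
k + J/(-20666) = -15581 + 1075/(-20666) = -15581 + 1075*(-1/20666) = -15581 - 1075/20666 = -321998021/20666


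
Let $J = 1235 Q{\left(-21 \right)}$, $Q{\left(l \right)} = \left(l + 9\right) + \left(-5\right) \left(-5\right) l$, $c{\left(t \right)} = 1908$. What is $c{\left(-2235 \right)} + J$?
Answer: $-661287$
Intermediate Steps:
$Q{\left(l \right)} = 9 + 26 l$ ($Q{\left(l \right)} = \left(9 + l\right) + 25 l = 9 + 26 l$)
$J = -663195$ ($J = 1235 \left(9 + 26 \left(-21\right)\right) = 1235 \left(9 - 546\right) = 1235 \left(-537\right) = -663195$)
$c{\left(-2235 \right)} + J = 1908 - 663195 = -661287$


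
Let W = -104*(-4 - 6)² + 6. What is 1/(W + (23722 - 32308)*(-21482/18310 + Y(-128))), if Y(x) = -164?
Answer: 9155/12888257276 ≈ 7.1034e-7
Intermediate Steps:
W = -10394 (W = -104*(-10)² + 6 = -104*100 + 6 = -10400 + 6 = -10394)
1/(W + (23722 - 32308)*(-21482/18310 + Y(-128))) = 1/(-10394 + (23722 - 32308)*(-21482/18310 - 164)) = 1/(-10394 - 8586*(-21482*1/18310 - 164)) = 1/(-10394 - 8586*(-10741/9155 - 164)) = 1/(-10394 - 8586*(-1512161/9155)) = 1/(-10394 + 12983414346/9155) = 1/(12888257276/9155) = 9155/12888257276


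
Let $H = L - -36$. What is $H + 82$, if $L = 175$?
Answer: $293$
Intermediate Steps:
$H = 211$ ($H = 175 - -36 = 175 + 36 = 211$)
$H + 82 = 211 + 82 = 293$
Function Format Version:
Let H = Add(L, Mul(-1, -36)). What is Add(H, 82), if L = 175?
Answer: 293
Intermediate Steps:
H = 211 (H = Add(175, Mul(-1, -36)) = Add(175, 36) = 211)
Add(H, 82) = Add(211, 82) = 293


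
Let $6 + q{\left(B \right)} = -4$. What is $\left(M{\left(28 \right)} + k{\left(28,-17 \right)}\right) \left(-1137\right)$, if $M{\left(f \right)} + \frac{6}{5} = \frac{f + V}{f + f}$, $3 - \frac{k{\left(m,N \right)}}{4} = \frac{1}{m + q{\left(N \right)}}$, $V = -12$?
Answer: $- \frac{1296938}{105} \approx -12352.0$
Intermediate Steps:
$q{\left(B \right)} = -10$ ($q{\left(B \right)} = -6 - 4 = -10$)
$k{\left(m,N \right)} = 12 - \frac{4}{-10 + m}$ ($k{\left(m,N \right)} = 12 - \frac{4}{m - 10} = 12 - \frac{4}{-10 + m}$)
$M{\left(f \right)} = - \frac{6}{5} + \frac{-12 + f}{2 f}$ ($M{\left(f \right)} = - \frac{6}{5} + \frac{f - 12}{f + f} = - \frac{6}{5} + \frac{-12 + f}{2 f}$)
$\left(M{\left(28 \right)} + k{\left(28,-17 \right)}\right) \left(-1137\right) = \left(\left(- \frac{7}{10} - \frac{6}{28}\right) + \frac{4 \left(-31 + 3 \cdot 28\right)}{-10 + 28}\right) \left(-1137\right) = \left(\left(- \frac{7}{10} - \frac{3}{14}\right) + \frac{4 \left(-31 + 84\right)}{18}\right) \left(-1137\right) = \left(\left(- \frac{7}{10} - \frac{3}{14}\right) + 4 \cdot \frac{1}{18} \cdot 53\right) \left(-1137\right) = \left(- \frac{32}{35} + \frac{106}{9}\right) \left(-1137\right) = \frac{3422}{315} \left(-1137\right) = - \frac{1296938}{105}$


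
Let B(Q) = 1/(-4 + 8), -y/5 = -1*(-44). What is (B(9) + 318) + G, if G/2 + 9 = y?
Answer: -559/4 ≈ -139.75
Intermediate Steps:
y = -220 (y = -(-5)*(-44) = -5*44 = -220)
G = -458 (G = -18 + 2*(-220) = -18 - 440 = -458)
B(Q) = 1/4
(B(9) + 318) + G = (1/4 + 318) - 458 = 1273/4 - 458 = -559/4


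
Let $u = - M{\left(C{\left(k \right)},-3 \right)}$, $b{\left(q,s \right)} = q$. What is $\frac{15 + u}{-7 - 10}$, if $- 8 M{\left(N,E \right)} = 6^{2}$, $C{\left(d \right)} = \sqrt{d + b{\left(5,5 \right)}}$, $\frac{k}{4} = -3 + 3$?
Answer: $- \frac{39}{34} \approx -1.1471$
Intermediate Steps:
$k = 0$ ($k = 4 \left(-3 + 3\right) = 4 \cdot 0 = 0$)
$C{\left(d \right)} = \sqrt{5 + d}$ ($C{\left(d \right)} = \sqrt{d + 5} = \sqrt{5 + d}$)
$M{\left(N,E \right)} = - \frac{9}{2}$ ($M{\left(N,E \right)} = - \frac{6^{2}}{8} = \left(- \frac{1}{8}\right) 36 = - \frac{9}{2}$)
$u = \frac{9}{2}$ ($u = \left(-1\right) \left(- \frac{9}{2}\right) = \frac{9}{2} \approx 4.5$)
$\frac{15 + u}{-7 - 10} = \frac{15 + \frac{9}{2}}{-7 - 10} = \frac{1}{-17} \cdot \frac{39}{2} = \left(- \frac{1}{17}\right) \frac{39}{2} = - \frac{39}{34}$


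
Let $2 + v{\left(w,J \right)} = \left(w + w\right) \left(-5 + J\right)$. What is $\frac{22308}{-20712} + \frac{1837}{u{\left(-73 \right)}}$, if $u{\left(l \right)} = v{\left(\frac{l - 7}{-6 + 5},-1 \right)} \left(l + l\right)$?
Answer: $- \frac{128964803}{121210076} \approx -1.064$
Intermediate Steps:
$v{\left(w,J \right)} = -2 + 2 w \left(-5 + J\right)$ ($v{\left(w,J \right)} = -2 + \left(w + w\right) \left(-5 + J\right) = -2 + 2 w \left(-5 + J\right)$)
$u{\left(l \right)} = 2 l \left(-86 + 12 l\right)$ ($u{\left(l \right)} = \left(-2 - 10 \frac{l - 7}{-6 + 5} + 2 \left(-1\right) \frac{l - 7}{-6 + 5}\right) \left(l + l\right) = \left(-2 - 10 \frac{-7 + l}{-1} + 2 \left(-1\right) \frac{-7 + l}{-1}\right) 2 l = \left(-2 - 10 \left(-7 + l\right) \left(-1\right) + 2 \left(-1\right) \left(-7 + l\right) \left(-1\right)\right) 2 l = \left(-2 - 10 \left(7 - l\right) + 2 \left(-1\right) \left(7 - l\right)\right) 2 l = \left(-2 + \left(-70 + 10 l\right) + \left(-14 + 2 l\right)\right) 2 l = \left(-86 + 12 l\right) 2 l = 2 l \left(-86 + 12 l\right)$)
$\frac{22308}{-20712} + \frac{1837}{u{\left(-73 \right)}} = \frac{22308}{-20712} + \frac{1837}{4 \left(-73\right) \left(-43 + 6 \left(-73\right)\right)} = 22308 \left(- \frac{1}{20712}\right) + \frac{1837}{4 \left(-73\right) \left(-43 - 438\right)} = - \frac{1859}{1726} + \frac{1837}{4 \left(-73\right) \left(-481\right)} = - \frac{1859}{1726} + \frac{1837}{140452} = - \frac{128964803}{121210076}$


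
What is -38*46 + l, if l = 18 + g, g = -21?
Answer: -1751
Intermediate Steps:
l = -3 (l = 18 - 21 = -3)
-38*46 + l = -38*46 - 3 = -1748 - 3 = -1751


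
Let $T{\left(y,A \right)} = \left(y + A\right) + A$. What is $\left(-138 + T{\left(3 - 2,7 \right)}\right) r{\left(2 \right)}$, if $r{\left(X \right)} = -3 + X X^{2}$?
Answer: $-615$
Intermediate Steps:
$r{\left(X \right)} = -3 + X^{3}$
$T{\left(y,A \right)} = y + 2 A$ ($T{\left(y,A \right)} = \left(A + y\right) + A = y + 2 A$)
$\left(-138 + T{\left(3 - 2,7 \right)}\right) r{\left(2 \right)} = \left(-138 + \left(\left(3 - 2\right) + 2 \cdot 7\right)\right) \left(-3 + 2^{3}\right) = \left(-138 + \left(\left(3 - 2\right) + 14\right)\right) \left(-3 + 8\right) = \left(-138 + \left(1 + 14\right)\right) 5 = \left(-138 + 15\right) 5 = \left(-123\right) 5 = -615$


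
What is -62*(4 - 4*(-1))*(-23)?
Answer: 11408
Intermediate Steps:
-62*(4 - 4*(-1))*(-23) = -62*(4 + 4)*(-23) = -62*8*(-23) = -496*(-23) = 11408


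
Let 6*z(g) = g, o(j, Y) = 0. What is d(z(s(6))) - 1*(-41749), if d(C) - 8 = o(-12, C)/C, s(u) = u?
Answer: 41757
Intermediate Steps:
z(g) = g/6
d(C) = 8 (d(C) = 8 + 0/C = 8 + 0 = 8)
d(z(s(6))) - 1*(-41749) = 8 - 1*(-41749) = 8 + 41749 = 41757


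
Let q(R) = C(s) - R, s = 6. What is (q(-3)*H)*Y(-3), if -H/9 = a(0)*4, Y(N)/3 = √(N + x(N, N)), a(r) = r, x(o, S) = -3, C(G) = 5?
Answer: 0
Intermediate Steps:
q(R) = 5 - R
Y(N) = 3*√(-3 + N) (Y(N) = 3*√(N - 3) = 3*√(-3 + N))
H = 0 (H = -0*4 = -9*0 = 0)
(q(-3)*H)*Y(-3) = ((5 - 1*(-3))*0)*(3*√(-3 - 3)) = ((5 + 3)*0)*(3*√(-6)) = (8*0)*(3*(I*√6)) = 0*(3*I*√6) = 0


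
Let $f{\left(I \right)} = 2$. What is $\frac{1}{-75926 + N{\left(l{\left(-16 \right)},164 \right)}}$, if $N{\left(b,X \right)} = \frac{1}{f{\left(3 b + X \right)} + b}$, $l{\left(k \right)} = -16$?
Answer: $- \frac{14}{1062965} \approx -1.3171 \cdot 10^{-5}$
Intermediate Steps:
$N{\left(b,X \right)} = \frac{1}{2 + b}$
$\frac{1}{-75926 + N{\left(l{\left(-16 \right)},164 \right)}} = \frac{1}{-75926 + \frac{1}{2 - 16}} = \frac{1}{-75926 + \frac{1}{-14}} = \frac{1}{-75926 - \frac{1}{14}} = \frac{1}{- \frac{1062965}{14}} = - \frac{14}{1062965}$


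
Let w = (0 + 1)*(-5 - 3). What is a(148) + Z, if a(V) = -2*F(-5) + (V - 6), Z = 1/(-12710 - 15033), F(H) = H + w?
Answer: 4660823/27743 ≈ 168.00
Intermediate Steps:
w = -8 (w = 1*(-8) = -8)
F(H) = -8 + H (F(H) = H - 8 = -8 + H)
Z = -1/27743 (Z = 1/(-27743) = -1/27743 ≈ -3.6045e-5)
a(V) = 20 + V (a(V) = -2*(-8 - 5) + (V - 6) = -2*(-13) + (-6 + V) = 26 + (-6 + V) = 20 + V)
a(148) + Z = (20 + 148) - 1/27743 = 168 - 1/27743 = 4660823/27743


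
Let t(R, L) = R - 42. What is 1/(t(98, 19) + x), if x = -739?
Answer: -1/683 ≈ -0.0014641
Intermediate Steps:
t(R, L) = -42 + R
1/(t(98, 19) + x) = 1/((-42 + 98) - 739) = 1/(56 - 739) = 1/(-683) = -1/683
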